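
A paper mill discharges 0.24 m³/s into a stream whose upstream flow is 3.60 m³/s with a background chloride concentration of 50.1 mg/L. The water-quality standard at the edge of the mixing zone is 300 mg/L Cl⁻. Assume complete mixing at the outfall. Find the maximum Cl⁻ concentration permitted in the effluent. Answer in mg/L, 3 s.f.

4050 mg/L

Mass balance: 300·3.84 = 0.24·Cₑ + 3.6·50.1.
Cₑ = (1152 − 180.4) / 0.24 = 4048 mg/L.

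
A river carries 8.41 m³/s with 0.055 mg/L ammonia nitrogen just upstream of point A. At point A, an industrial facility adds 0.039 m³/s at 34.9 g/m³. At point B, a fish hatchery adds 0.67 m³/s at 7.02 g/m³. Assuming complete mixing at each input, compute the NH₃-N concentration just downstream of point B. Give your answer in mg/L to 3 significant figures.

0.716 mg/L

After input A: C = (8.41·0.055 + 0.039·34.9) / 8.449 = 0.2158 mg/L.
After input B: C = (8.449·0.2158 + 0.67·7.02) / 9.119 = 0.7158 mg/L.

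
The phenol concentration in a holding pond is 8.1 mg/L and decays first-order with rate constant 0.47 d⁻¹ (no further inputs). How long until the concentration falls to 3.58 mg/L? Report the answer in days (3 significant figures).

1.74 d

t = ln(C₀/C)/k = ln(8.1/3.58)/0.47 = 0.8165/0.47 = 1.737 d.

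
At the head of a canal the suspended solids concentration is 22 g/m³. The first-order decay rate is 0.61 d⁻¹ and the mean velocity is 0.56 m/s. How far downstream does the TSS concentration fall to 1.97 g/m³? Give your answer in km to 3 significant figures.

191 km

From C = C₀·e^(−kt), t = ln(C₀/C)/k = ln(22/1.97)/0.61 = 2.413/0.61 = 3.956 d.
Distance = v·t = 0.56 m/s × 3.418e+05 s = 1.914e+05 m = 191.4 km.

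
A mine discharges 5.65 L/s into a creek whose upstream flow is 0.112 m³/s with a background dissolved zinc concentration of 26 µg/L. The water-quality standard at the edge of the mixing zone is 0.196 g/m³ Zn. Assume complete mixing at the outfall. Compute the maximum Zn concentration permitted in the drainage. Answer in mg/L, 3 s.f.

3.57 mg/L

5.65 L/s = 0.00565 m³/s.
26 µg/L = 0.026 mg/L.
Mass balance: 0.196·0.1177 = 0.00565·Cₑ + 0.112·0.026.
Cₑ = (0.02306 − 0.002912) / 0.00565 = 3.566 mg/L.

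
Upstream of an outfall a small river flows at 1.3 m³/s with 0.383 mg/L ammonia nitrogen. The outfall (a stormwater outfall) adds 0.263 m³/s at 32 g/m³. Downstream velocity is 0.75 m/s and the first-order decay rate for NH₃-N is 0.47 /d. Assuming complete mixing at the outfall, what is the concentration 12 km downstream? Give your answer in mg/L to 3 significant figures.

After complete mixing, C₀ = (0.263·32 + 1.3·0.383) / 1.563 = 5.703 mg/L.
Travel time t = 1.2e+04 m / 0.75 m/s = 1.6e+04 s = 0.1852 d.
C = 5.703·exp(−0.47·0.1852) = 5.703·0.9166 = 5.228 mg/L.

5.23 mg/L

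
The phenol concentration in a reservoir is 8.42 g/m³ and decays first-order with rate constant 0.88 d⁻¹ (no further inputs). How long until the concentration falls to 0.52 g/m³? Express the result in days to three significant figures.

t = ln(C₀/C)/k = ln(8.42/0.52)/0.88 = 2.785/0.88 = 3.164 d.

3.16 d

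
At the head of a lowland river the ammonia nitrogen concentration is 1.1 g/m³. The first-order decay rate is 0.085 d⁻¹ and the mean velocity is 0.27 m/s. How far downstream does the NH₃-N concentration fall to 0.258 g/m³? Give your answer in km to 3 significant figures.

398 km

From C = C₀·e^(−kt), t = ln(C₀/C)/k = ln(1.1/0.258)/0.085 = 1.45/0.085 = 17.06 d.
Distance = v·t = 0.27 m/s × 1.474e+06 s = 3.98e+05 m = 398 km.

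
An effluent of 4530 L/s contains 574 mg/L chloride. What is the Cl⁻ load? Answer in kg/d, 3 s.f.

4530 L/s = 4.53 m³/s.
Mass flux = Q·C = 4.53 m³/s × 574 g/m³ = 2600 g/s.
= 2600 g/s × 86.4 = 2.247e+05 kg/d.

225000 kg/d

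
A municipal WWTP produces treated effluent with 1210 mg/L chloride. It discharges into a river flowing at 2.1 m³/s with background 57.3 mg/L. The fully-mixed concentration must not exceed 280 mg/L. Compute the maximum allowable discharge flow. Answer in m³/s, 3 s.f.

0.503 m³/s

Mass balance at complete mixing: C_std·(Q_w + Q_r) = Q_w·C_e + Q_r·C_b.
Rearranging, Q_w = Q_r·(C_std − C_b)/(C_e − C_std) = 2.1·(280 − 57.3) / (1210 − 280) = 0.5029 m³/s.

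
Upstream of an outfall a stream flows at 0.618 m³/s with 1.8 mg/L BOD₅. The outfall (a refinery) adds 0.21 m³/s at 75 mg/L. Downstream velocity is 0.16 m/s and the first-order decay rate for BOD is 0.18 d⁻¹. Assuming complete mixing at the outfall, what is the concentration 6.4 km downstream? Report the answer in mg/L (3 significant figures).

After complete mixing, C₀ = (0.21·75 + 0.618·1.8) / 0.828 = 20.37 mg/L.
Travel time t = 6400 m / 0.16 m/s = 4e+04 s = 0.463 d.
C = 20.37·exp(−0.18·0.463) = 20.37·0.92 = 18.74 mg/L.

18.7 mg/L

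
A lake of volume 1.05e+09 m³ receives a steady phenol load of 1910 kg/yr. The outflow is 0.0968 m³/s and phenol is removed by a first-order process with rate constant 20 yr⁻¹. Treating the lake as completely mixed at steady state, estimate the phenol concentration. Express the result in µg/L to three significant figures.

0.0909 µg/L

Outflow Q = 0.0968 m³/s × 3.156e+07 s/yr = 3.055e+06 m³/yr.
Steady-state CSTR mass balance: W = Q·C + k·V·C, so C = W/(Q + kV).
Q + kV = 3.055e+06 + 20·1.05e+09 = 2.1e+10 m³/yr.
C = 1910/2.1e+10 = 9.094e-08 kg/m³ = 9.094e-05 mg/L = 0.09094 µg/L.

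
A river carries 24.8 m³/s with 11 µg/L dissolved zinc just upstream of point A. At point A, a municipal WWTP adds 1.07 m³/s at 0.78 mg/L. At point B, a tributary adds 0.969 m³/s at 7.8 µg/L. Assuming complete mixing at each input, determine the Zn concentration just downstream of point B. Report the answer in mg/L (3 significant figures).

11 µg/L = 0.011 mg/L.
After input A: C = (24.8·0.011 + 1.07·0.78) / 25.87 = 0.04281 mg/L.
7.8 µg/L = 0.0078 mg/L.
After input B: C = (25.87·0.04281 + 0.969·0.0078) / 26.84 = 0.04154 mg/L.

0.0415 mg/L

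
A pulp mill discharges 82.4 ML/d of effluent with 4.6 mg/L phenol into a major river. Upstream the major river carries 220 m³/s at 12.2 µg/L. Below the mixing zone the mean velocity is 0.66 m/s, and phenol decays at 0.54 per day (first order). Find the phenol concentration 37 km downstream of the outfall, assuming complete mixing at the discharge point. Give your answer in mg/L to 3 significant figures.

82.4 ML/d = 0.9537 m³/s.
12.2 µg/L = 0.0122 mg/L.
After complete mixing, C₀ = (0.9537·4.6 + 220·0.0122) / 221 = 0.032 mg/L.
Travel time t = 3.7e+04 m / 0.66 m/s = 5.606e+04 s = 0.6488 d.
C = 0.032·exp(−0.54·0.6488) = 0.032·0.7044 = 0.02254 mg/L.

0.0225 mg/L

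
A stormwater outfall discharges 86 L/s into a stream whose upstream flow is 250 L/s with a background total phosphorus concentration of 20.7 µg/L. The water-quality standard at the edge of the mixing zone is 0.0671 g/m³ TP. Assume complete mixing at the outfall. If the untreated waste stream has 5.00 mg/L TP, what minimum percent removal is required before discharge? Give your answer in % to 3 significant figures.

96.0 %

86 L/s = 0.086 m³/s.
250 L/s = 0.25 m³/s.
20.7 µg/L = 0.0207 mg/L.
Mass balance: 0.0671·0.336 = 0.086·Cₑ + 0.25·0.0207.
Cₑ = (0.02255 − 0.005175) / 0.086 = 0.202 mg/L.
Required removal = 1 − 0.202/5.00 = 95.96 %.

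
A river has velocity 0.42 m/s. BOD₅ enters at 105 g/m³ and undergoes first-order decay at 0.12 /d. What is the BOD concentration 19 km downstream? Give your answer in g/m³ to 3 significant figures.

Travel time t = 19 km / 0.42 m/s = 1.9e+04/0.42 = 4.524e+04 s = 0.5236 d.
First-order decay: C = 105·exp(−0.12·0.5236) = 105·0.9391 = 98.61 g/m³.

98.6 g/m³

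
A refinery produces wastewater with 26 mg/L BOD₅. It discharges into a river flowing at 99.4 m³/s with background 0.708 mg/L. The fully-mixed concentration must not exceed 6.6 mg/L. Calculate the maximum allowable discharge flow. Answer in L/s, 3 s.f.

30200 L/s

Mass balance at complete mixing: C_std·(Q_w + Q_r) = Q_w·C_e + Q_r·C_b.
Rearranging, Q_w = Q_r·(C_std − C_b)/(C_e − C_std) = 99.4·(6.6 − 0.708) / (26 − 6.6) = 30.19 m³/s.
= 3.019e+04 L/s.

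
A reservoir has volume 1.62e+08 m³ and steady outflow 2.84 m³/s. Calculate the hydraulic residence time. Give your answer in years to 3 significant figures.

1.81 yr

Q = 2.84 m³/s × 3.156e+07 s/yr = 8.962e+07 m³/yr.
Hydraulic residence time τ = V/Q = 1.62e+08/8.962e+07 = 1.808 yr.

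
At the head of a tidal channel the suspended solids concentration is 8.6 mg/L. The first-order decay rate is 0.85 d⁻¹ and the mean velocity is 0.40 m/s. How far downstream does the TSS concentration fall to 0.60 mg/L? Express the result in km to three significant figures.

From C = C₀·e^(−kt), t = ln(C₀/C)/k = ln(8.6/0.60)/0.85 = 2.663/0.85 = 3.132 d.
Distance = v·t = 0.40 m/s × 2.706e+05 s = 1.083e+05 m = 108.3 km.

108 km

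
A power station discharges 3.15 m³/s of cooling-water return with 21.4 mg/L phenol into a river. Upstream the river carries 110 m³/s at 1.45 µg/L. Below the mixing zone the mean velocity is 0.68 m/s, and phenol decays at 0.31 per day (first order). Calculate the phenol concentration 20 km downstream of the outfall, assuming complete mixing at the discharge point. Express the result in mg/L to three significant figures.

1.45 µg/L = 0.00145 mg/L.
After complete mixing, C₀ = (3.15·21.4 + 110·0.00145) / 113.2 = 0.5972 mg/L.
Travel time t = 2e+04 m / 0.68 m/s = 2.941e+04 s = 0.3404 d.
C = 0.5972·exp(−0.31·0.3404) = 0.5972·0.8998 = 0.5374 mg/L.

0.537 mg/L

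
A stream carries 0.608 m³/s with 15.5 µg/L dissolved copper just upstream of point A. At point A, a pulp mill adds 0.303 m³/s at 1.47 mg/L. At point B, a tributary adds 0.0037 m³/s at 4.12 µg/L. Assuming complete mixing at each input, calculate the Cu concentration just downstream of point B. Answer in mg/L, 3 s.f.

0.497 mg/L

15.5 µg/L = 0.0155 mg/L.
After input A: C = (0.608·0.0155 + 0.303·1.47) / 0.911 = 0.4993 mg/L.
4.12 µg/L = 0.00412 mg/L.
After input B: C = (0.911·0.4993 + 0.0037·0.00412) / 0.9147 = 0.4973 mg/L.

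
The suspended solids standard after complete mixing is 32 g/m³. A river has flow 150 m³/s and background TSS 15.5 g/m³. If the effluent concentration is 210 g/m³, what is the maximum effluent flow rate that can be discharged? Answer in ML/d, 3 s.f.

1200 ML/d

Mass balance at complete mixing: C_std·(Q_w + Q_r) = Q_w·C_e + Q_r·C_b.
Rearranging, Q_w = Q_r·(C_std − C_b)/(C_e − C_std) = 150·(32 − 15.5) / (210 − 32) = 13.9 m³/s.
= 1201 ML/d.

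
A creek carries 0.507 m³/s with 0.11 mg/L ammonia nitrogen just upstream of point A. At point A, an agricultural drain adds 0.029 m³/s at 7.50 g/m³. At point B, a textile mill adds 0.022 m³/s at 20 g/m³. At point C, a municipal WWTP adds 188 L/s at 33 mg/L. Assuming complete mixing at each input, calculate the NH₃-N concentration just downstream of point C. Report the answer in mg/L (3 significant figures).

After input A: C = (0.507·0.11 + 0.029·7.5) / 0.536 = 0.5098 mg/L.
After input B: C = (0.536·0.5098 + 0.022·20) / 0.558 = 1.278 mg/L.
188 L/s = 0.188 m³/s.
After input C: C = (0.558·1.278 + 0.188·33) / 0.746 = 9.272 mg/L.

9.27 mg/L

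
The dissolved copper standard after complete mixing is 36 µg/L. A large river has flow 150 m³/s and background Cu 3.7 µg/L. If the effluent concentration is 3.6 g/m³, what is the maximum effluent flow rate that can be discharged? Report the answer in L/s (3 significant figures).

3.7 µg/L = 0.0037 mg/L.
36 µg/L = 0.036 mg/L.
Mass balance at complete mixing: C_std·(Q_w + Q_r) = Q_w·C_e + Q_r·C_b.
Rearranging, Q_w = Q_r·(C_std − C_b)/(C_e − C_std) = 150·(0.036 − 0.0037) / (3.6 − 0.036) = 1.359 m³/s.
= 1359 L/s.

1360 L/s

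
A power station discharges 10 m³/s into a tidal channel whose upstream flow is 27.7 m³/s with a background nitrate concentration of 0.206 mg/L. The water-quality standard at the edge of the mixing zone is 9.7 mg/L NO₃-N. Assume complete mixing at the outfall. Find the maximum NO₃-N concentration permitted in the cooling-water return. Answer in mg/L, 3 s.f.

Mass balance: 9.7·37.7 = 10·Cₑ + 27.7·0.206.
Cₑ = (365.7 − 5.706) / 10 = 36 mg/L.

36.0 mg/L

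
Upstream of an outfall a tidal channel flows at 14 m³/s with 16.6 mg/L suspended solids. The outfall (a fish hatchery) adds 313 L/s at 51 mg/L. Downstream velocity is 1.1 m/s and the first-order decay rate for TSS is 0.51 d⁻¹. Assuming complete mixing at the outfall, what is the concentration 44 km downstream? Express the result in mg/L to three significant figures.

313 L/s = 0.313 m³/s.
After complete mixing, C₀ = (0.313·51 + 14·16.6) / 14.31 = 17.35 mg/L.
Travel time t = 4.4e+04 m / 1.1 m/s = 4e+04 s = 0.463 d.
C = 17.35·exp(−0.51·0.463) = 17.35·0.7897 = 13.7 mg/L.

13.7 mg/L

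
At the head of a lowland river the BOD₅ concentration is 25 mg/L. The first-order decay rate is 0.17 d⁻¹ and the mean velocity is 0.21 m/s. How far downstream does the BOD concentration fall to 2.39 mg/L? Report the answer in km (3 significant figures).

From C = C₀·e^(−kt), t = ln(C₀/C)/k = ln(25/2.39)/0.17 = 2.348/0.17 = 13.81 d.
Distance = v·t = 0.21 m/s × 1.193e+06 s = 2.506e+05 m = 250.6 km.

251 km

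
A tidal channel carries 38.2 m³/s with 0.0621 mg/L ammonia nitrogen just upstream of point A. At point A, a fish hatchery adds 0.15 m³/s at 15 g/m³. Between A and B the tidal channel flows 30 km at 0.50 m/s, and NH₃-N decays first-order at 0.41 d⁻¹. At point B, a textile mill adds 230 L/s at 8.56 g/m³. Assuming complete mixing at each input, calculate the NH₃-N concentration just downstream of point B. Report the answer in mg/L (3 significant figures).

After input A: C = (38.2·0.0621 + 0.15·15) / 38.35 = 0.1205 mg/L.
Over the 30 km reach to input B (t = 6e+04 s = 0.6944 d), decay gives C = 0.1205·exp(−0.41·0.6944) = 0.09066 mg/L.
230 L/s = 0.23 m³/s.
After input B: C = (38.35·0.09066 + 0.23·8.56) / 38.58 = 0.1412 mg/L.

0.141 mg/L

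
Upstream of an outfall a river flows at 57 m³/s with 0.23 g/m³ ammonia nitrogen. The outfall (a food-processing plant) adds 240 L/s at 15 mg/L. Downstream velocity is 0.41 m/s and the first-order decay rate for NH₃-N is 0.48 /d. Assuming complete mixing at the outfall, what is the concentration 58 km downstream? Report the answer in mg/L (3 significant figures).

240 L/s = 0.24 m³/s.
After complete mixing, C₀ = (0.24·15 + 57·0.23) / 57.24 = 0.2919 mg/L.
Travel time t = 5.8e+04 m / 0.41 m/s = 1.415e+05 s = 1.637 d.
C = 0.2919·exp(−0.48·1.637) = 0.2919·0.4557 = 0.133 mg/L.

0.133 mg/L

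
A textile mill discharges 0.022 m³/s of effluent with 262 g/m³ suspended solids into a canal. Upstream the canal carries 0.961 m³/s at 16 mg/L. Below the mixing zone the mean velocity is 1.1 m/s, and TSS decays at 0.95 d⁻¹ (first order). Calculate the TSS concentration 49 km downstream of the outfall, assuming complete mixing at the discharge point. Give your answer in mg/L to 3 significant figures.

13.2 mg/L

After complete mixing, C₀ = (0.022·262 + 0.961·16) / 0.983 = 21.51 mg/L.
Travel time t = 4.9e+04 m / 1.1 m/s = 4.455e+04 s = 0.5156 d.
C = 21.51·exp(−0.95·0.5156) = 21.51·0.6128 = 13.18 mg/L.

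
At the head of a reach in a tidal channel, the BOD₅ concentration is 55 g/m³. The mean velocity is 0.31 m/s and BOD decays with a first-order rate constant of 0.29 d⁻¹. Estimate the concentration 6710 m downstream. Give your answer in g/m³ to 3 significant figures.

51.1 g/m³

Travel time t = 6710 m / 0.31 m/s = 6710/0.31 = 2.165e+04 s = 0.2505 d.
First-order decay: C = 55·exp(−0.29·0.2505) = 55·0.9299 = 51.15 g/m³.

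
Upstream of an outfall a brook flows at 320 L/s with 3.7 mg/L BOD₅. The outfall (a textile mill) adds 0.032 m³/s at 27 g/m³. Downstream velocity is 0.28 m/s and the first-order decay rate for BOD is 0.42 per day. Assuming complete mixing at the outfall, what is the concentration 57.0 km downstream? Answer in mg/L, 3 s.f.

320 L/s = 0.32 m³/s.
After complete mixing, C₀ = (0.032·27 + 0.32·3.7) / 0.352 = 5.818 mg/L.
Travel time t = 5.7e+04 m / 0.28 m/s = 2.036e+05 s = 2.356 d.
C = 5.818·exp(−0.42·2.356) = 5.818·0.3717 = 2.163 mg/L.

2.16 mg/L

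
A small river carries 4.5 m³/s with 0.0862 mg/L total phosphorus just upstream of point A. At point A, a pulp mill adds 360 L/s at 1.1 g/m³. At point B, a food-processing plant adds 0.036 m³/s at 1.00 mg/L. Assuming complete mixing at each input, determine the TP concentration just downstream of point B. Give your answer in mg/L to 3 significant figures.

360 L/s = 0.36 m³/s.
After input A: C = (4.5·0.0862 + 0.36·1.1) / 4.86 = 0.1613 mg/L.
After input B: C = (4.86·0.1613 + 0.036·1) / 4.896 = 0.1675 mg/L.

0.167 mg/L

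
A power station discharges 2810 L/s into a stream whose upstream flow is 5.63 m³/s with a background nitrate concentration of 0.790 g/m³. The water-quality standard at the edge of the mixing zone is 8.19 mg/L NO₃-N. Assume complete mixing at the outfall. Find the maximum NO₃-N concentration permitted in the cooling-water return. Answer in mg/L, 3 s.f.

2810 L/s = 2.81 m³/s.
Mass balance: 8.19·8.44 = 2.81·Cₑ + 5.63·0.79.
Cₑ = (69.12 − 4.448) / 2.81 = 23.02 mg/L.

23.0 mg/L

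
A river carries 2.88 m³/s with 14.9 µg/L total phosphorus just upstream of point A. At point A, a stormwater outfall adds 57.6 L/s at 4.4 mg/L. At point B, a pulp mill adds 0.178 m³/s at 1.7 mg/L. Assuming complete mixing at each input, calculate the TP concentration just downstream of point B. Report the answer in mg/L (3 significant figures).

14.9 µg/L = 0.0149 mg/L.
57.6 L/s = 0.0576 m³/s.
After input A: C = (2.88·0.0149 + 0.0576·4.4) / 2.938 = 0.1009 mg/L.
After input B: C = (2.938·0.1009 + 0.178·1.7) / 3.116 = 0.1922 mg/L.

0.192 mg/L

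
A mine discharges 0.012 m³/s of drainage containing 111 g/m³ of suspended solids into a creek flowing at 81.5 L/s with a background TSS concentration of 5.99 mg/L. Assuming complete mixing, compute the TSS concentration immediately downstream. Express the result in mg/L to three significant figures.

81.5 L/s = 0.0815 m³/s.
Flow-weighted mixing gives C = (0.012·111 + 0.0815·5.99) / (0.012 + 0.0815) = 1.82/0.0935 = 19.47 mg/L.

19.5 mg/L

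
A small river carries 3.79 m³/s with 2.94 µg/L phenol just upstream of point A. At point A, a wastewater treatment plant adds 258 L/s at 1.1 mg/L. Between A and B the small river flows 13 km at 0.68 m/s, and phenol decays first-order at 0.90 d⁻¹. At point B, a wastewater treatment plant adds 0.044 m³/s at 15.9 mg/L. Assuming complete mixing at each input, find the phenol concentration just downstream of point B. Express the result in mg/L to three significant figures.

2.94 µg/L = 0.00294 mg/L.
258 L/s = 0.258 m³/s.
After input A: C = (3.79·0.00294 + 0.258·1.1) / 4.048 = 0.07286 mg/L.
Over the 13 km reach to input B (t = 1.912e+04 s = 0.2213 d), decay gives C = 0.07286·exp(−0.90·0.2213) = 0.0597 mg/L.
After input B: C = (4.048·0.0597 + 0.044·15.9) / 4.092 = 0.23 mg/L.

0.230 mg/L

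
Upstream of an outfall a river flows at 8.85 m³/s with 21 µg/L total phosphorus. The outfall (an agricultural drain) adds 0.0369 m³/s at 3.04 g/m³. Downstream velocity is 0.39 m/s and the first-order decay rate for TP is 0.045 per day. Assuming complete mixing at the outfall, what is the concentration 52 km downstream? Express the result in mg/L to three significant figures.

21 µg/L = 0.021 mg/L.
After complete mixing, C₀ = (0.0369·3.04 + 8.85·0.021) / 8.887 = 0.03354 mg/L.
Travel time t = 5.2e+04 m / 0.39 m/s = 1.333e+05 s = 1.543 d.
C = 0.03354·exp(−0.045·1.543) = 0.03354·0.9329 = 0.03129 mg/L.

0.0313 mg/L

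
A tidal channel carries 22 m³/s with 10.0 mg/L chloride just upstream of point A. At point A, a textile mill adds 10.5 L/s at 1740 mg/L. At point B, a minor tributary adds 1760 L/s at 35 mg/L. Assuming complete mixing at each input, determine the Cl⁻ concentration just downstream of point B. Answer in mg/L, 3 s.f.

12.6 mg/L

10.5 L/s = 0.0105 m³/s.
After input A: C = (22·10 + 0.0105·1740) / 22.01 = 10.83 mg/L.
1760 L/s = 1.76 m³/s.
After input B: C = (22.01·10.83 + 1.76·35) / 23.77 = 12.62 mg/L.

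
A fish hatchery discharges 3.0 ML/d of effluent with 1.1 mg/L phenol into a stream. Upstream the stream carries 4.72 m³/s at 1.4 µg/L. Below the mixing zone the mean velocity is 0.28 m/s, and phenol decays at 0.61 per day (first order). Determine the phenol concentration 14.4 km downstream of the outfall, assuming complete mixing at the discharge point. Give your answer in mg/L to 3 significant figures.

0.00655 mg/L

3.0 ML/d = 0.03472 m³/s.
1.4 µg/L = 0.0014 mg/L.
After complete mixing, C₀ = (0.03472·1.1 + 4.72·0.0014) / 4.755 = 0.009423 mg/L.
Travel time t = 1.44e+04 m / 0.28 m/s = 5.143e+04 s = 0.5952 d.
C = 0.009423·exp(−0.61·0.5952) = 0.009423·0.6955 = 0.006554 mg/L.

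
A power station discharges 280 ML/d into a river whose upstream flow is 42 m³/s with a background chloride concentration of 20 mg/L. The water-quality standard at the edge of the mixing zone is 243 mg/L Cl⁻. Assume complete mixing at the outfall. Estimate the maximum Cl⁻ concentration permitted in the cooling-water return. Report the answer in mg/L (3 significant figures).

3130 mg/L

280 ML/d = 3.241 m³/s.
Mass balance: 243·45.24 = 3.241·Cₑ + 42·20.
Cₑ = (1.099e+04 − 840) / 3.241 = 3133 mg/L.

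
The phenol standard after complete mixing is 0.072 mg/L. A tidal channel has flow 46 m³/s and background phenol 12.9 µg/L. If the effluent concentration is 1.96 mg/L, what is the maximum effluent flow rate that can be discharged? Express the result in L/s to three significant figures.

12.9 µg/L = 0.0129 mg/L.
Mass balance at complete mixing: C_std·(Q_w + Q_r) = Q_w·C_e + Q_r·C_b.
Rearranging, Q_w = Q_r·(C_std − C_b)/(C_e − C_std) = 46·(0.072 − 0.0129) / (1.96 − 0.072) = 1.44 m³/s.
= 1440 L/s.

1440 L/s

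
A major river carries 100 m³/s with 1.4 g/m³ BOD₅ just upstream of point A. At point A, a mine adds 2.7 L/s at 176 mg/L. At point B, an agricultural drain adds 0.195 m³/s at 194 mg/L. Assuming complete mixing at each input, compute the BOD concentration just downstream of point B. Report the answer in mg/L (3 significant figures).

2.7 L/s = 0.0027 m³/s.
After input A: C = (100·1.4 + 0.0027·176) / 100 = 1.405 mg/L.
After input B: C = (100·1.405 + 0.195·194) / 100.2 = 1.78 mg/L.

1.78 mg/L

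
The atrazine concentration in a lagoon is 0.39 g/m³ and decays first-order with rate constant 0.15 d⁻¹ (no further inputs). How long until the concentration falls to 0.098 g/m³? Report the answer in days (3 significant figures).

t = ln(C₀/C)/k = ln(0.39/0.098)/0.15 = 1.381/0.15 = 9.208 d.

9.21 d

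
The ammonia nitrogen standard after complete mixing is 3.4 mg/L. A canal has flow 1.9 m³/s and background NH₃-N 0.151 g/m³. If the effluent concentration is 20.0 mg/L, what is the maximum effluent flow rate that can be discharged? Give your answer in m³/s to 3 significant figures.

0.372 m³/s

Mass balance at complete mixing: C_std·(Q_w + Q_r) = Q_w·C_e + Q_r·C_b.
Rearranging, Q_w = Q_r·(C_std − C_b)/(C_e − C_std) = 1.9·(3.4 − 0.151) / (20 − 3.4) = 0.3719 m³/s.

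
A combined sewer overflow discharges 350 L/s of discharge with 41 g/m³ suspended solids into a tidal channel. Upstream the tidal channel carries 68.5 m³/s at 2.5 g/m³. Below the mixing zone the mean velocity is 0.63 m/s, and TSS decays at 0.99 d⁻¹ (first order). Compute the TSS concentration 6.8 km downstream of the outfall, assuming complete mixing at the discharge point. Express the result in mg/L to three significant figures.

2.38 mg/L

350 L/s = 0.35 m³/s.
After complete mixing, C₀ = (0.35·41 + 68.5·2.5) / 68.85 = 2.696 mg/L.
Travel time t = 6800 m / 0.63 m/s = 1.079e+04 s = 0.1249 d.
C = 2.696·exp(−0.99·0.1249) = 2.696·0.8837 = 2.382 mg/L.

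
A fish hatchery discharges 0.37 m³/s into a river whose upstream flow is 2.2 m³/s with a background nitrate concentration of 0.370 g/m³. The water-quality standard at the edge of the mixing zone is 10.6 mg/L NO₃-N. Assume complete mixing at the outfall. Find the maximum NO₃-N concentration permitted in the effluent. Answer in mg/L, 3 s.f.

71.4 mg/L

Mass balance: 10.6·2.57 = 0.37·Cₑ + 2.2·0.37.
Cₑ = (27.24 − 0.814) / 0.37 = 71.43 mg/L.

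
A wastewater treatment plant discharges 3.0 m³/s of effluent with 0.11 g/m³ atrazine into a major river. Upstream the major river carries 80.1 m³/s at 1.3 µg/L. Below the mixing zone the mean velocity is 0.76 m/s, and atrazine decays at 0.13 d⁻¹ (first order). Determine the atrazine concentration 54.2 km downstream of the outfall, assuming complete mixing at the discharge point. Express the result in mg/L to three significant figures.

1.3 µg/L = 0.0013 mg/L.
After complete mixing, C₀ = (3·0.11 + 80.1·0.0013) / 83.1 = 0.005224 mg/L.
Travel time t = 5.42e+04 m / 0.76 m/s = 7.132e+04 s = 0.8254 d.
C = 0.005224·exp(−0.13·0.8254) = 0.005224·0.8983 = 0.004693 mg/L.

0.00469 mg/L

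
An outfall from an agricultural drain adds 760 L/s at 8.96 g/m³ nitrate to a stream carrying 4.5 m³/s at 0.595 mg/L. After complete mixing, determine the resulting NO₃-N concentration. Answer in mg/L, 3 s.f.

1.80 mg/L

760 L/s = 0.76 m³/s.
By mass balance at complete mixing, C = (0.76·8.96 + 4.5·0.595) / (0.76 + 4.5) = 9.487/5.26 = 1.804 mg/L.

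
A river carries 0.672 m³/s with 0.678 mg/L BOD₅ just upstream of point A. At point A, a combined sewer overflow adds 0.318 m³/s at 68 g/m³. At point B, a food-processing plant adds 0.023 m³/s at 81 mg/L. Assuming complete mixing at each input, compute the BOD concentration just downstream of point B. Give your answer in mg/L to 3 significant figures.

23.6 mg/L

After input A: C = (0.672·0.678 + 0.318·68) / 0.99 = 22.3 mg/L.
After input B: C = (0.99·22.3 + 0.023·81) / 1.013 = 23.64 mg/L.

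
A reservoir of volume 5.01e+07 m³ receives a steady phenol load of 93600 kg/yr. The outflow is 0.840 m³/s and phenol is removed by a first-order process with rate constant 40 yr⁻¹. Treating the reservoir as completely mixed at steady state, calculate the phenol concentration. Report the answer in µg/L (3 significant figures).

Outflow Q = 0.840 m³/s × 3.156e+07 s/yr = 2.651e+07 m³/yr.
Steady-state CSTR mass balance: W = Q·C + k·V·C, so C = W/(Q + kV).
Q + kV = 2.651e+07 + 40·5.01e+07 = 2.031e+09 m³/yr.
C = 93600/2.031e+09 = 4.61e-05 kg/m³ = 0.0461 mg/L = 46.1 µg/L.

46.1 µg/L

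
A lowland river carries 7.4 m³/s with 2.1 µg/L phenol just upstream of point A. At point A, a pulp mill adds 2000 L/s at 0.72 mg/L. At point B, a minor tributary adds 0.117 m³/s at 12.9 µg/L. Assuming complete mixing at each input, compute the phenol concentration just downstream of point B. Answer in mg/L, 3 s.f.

2.1 µg/L = 0.0021 mg/L.
2000 L/s = 2 m³/s.
After input A: C = (7.4·0.0021 + 2·0.72) / 9.4 = 0.1548 mg/L.
12.9 µg/L = 0.0129 mg/L.
After input B: C = (9.4·0.1548 + 0.117·0.0129) / 9.517 = 0.1531 mg/L.

0.153 mg/L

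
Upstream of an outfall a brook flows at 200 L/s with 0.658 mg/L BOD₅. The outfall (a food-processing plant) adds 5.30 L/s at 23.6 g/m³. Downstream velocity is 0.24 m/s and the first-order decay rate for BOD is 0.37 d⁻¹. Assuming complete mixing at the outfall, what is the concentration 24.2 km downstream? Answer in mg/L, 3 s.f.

0.812 mg/L

5.30 L/s = 0.0053 m³/s.
200 L/s = 0.2 m³/s.
After complete mixing, C₀ = (0.0053·23.6 + 0.2·0.658) / 0.2053 = 1.25 mg/L.
Travel time t = 2.42e+04 m / 0.24 m/s = 1.008e+05 s = 1.167 d.
C = 1.25·exp(−0.37·1.167) = 1.25·0.6493 = 0.8118 mg/L.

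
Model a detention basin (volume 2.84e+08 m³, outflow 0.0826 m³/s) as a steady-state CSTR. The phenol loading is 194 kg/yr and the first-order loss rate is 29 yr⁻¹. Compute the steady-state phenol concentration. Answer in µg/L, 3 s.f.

0.0235 µg/L

Outflow Q = 0.0826 m³/s × 3.156e+07 s/yr = 2.607e+06 m³/yr.
Steady-state CSTR mass balance: W = Q·C + k·V·C, so C = W/(Q + kV).
Q + kV = 2.607e+06 + 29·2.84e+08 = 8.239e+09 m³/yr.
C = 194/8.239e+09 = 2.355e-08 kg/m³ = 2.355e-05 mg/L = 0.02355 µg/L.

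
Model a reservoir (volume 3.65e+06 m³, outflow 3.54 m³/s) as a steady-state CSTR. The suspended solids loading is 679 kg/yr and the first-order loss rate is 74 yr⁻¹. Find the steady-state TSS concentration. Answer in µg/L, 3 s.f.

Outflow Q = 3.54 m³/s × 3.156e+07 s/yr = 1.117e+08 m³/yr.
Steady-state CSTR mass balance: W = Q·C + k·V·C, so C = W/(Q + kV).
Q + kV = 1.117e+08 + 74·3.65e+06 = 3.818e+08 m³/yr.
C = 679/3.818e+08 = 1.778e-06 kg/m³ = 0.001778 mg/L = 1.778 µg/L.

1.78 µg/L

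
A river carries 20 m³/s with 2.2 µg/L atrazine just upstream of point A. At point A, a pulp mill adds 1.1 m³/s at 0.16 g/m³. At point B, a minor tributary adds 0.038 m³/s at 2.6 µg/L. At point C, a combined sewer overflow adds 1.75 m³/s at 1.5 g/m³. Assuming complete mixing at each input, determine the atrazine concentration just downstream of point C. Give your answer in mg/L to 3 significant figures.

0.124 mg/L

2.2 µg/L = 0.0022 mg/L.
After input A: C = (20·0.0022 + 1.1·0.16) / 21.1 = 0.01043 mg/L.
2.6 µg/L = 0.0026 mg/L.
After input B: C = (21.1·0.01043 + 0.038·0.0026) / 21.14 = 0.01041 mg/L.
After input C: C = (21.14·0.01041 + 1.75·1.5) / 22.89 = 0.1243 mg/L.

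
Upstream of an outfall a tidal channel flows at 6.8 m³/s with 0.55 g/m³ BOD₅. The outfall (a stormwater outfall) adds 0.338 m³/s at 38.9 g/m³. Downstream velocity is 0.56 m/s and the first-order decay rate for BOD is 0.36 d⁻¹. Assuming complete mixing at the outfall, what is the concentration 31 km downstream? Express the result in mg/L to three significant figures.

After complete mixing, C₀ = (0.338·38.9 + 6.8·0.55) / 7.138 = 2.366 mg/L.
Travel time t = 3.1e+04 m / 0.56 m/s = 5.536e+04 s = 0.6407 d.
C = 2.366·exp(−0.36·0.6407) = 2.366·0.794 = 1.879 mg/L.

1.88 mg/L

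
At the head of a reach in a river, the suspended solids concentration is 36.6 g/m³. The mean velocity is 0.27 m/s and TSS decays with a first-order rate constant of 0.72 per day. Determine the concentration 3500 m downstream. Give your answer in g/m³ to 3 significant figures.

32.9 g/m³

Travel time t = 3500 m / 0.27 m/s = 3500/0.27 = 1.296e+04 s = 0.15 d.
First-order decay: C = 36.6·exp(−0.72·0.15) = 36.6·0.8976 = 32.85 g/m³.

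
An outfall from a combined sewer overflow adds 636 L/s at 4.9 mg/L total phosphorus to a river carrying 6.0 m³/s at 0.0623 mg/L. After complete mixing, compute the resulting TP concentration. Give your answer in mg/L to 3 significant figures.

0.526 mg/L

636 L/s = 0.636 m³/s.
By mass balance at complete mixing, C = (0.636·4.9 + 6·0.0623) / (0.636 + 6) = 3.49/6.636 = 0.5259 mg/L.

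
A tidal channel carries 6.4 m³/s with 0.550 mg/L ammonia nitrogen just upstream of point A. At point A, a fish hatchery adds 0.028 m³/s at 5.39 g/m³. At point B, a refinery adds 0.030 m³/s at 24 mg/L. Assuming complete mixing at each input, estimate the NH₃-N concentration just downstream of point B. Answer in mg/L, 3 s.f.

After input A: C = (6.4·0.55 + 0.028·5.39) / 6.428 = 0.5711 mg/L.
After input B: C = (6.428·0.5711 + 0.03·24) / 6.458 = 0.6799 mg/L.

0.680 mg/L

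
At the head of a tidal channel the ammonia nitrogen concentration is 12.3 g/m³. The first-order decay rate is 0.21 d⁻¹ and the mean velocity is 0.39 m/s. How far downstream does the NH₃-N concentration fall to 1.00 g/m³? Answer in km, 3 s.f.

403 km

From C = C₀·e^(−kt), t = ln(C₀/C)/k = ln(12.3/1.00)/0.21 = 2.51/0.21 = 11.95 d.
Distance = v·t = 0.39 m/s × 1.033e+06 s = 4.027e+05 m = 402.7 km.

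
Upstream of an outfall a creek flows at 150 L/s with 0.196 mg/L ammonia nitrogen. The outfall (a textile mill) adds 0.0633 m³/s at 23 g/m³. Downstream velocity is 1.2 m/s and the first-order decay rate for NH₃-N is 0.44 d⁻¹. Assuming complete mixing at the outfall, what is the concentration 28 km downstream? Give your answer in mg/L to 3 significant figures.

150 L/s = 0.15 m³/s.
After complete mixing, C₀ = (0.0633·23 + 0.15·0.196) / 0.2133 = 6.963 mg/L.
Travel time t = 2.8e+04 m / 1.2 m/s = 2.333e+04 s = 0.2701 d.
C = 6.963·exp(−0.44·0.2701) = 6.963·0.888 = 6.183 mg/L.

6.18 mg/L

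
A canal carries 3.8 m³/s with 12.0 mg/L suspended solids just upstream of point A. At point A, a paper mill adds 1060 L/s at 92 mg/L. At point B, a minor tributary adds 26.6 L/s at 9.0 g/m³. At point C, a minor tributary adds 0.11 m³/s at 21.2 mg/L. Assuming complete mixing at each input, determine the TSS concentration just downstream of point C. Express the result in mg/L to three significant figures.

1060 L/s = 1.06 m³/s.
After input A: C = (3.8·12 + 1.06·92) / 4.86 = 29.45 mg/L.
26.6 L/s = 0.0266 m³/s.
After input B: C = (4.86·29.45 + 0.0266·9) / 4.887 = 29.34 mg/L.
After input C: C = (4.887·29.34 + 0.11·21.2) / 4.997 = 29.16 mg/L.

29.2 mg/L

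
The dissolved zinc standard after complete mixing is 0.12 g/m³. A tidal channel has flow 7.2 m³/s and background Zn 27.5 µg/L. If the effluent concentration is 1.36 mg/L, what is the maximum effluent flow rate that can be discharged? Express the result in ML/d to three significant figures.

46.4 ML/d

27.5 µg/L = 0.0275 mg/L.
Mass balance at complete mixing: C_std·(Q_w + Q_r) = Q_w·C_e + Q_r·C_b.
Rearranging, Q_w = Q_r·(C_std − C_b)/(C_e − C_std) = 7.2·(0.12 − 0.0275) / (1.36 − 0.12) = 0.5371 m³/s.
= 46.41 ML/d.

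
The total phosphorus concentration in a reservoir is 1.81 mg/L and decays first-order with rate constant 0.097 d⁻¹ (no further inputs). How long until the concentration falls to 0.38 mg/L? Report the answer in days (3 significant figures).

t = ln(C₀/C)/k = ln(1.81/0.38)/0.097 = 1.561/0.097 = 16.09 d.

16.1 d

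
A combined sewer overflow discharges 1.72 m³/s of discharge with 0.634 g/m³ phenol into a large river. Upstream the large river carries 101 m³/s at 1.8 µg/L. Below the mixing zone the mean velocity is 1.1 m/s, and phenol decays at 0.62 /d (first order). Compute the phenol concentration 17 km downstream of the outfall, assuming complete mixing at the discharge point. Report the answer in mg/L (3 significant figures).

0.0111 mg/L

1.8 µg/L = 0.0018 mg/L.
After complete mixing, C₀ = (1.72·0.634 + 101·0.0018) / 102.7 = 0.01239 mg/L.
Travel time t = 1.7e+04 m / 1.1 m/s = 1.545e+04 s = 0.1789 d.
C = 0.01239·exp(−0.62·0.1789) = 0.01239·0.895 = 0.01109 mg/L.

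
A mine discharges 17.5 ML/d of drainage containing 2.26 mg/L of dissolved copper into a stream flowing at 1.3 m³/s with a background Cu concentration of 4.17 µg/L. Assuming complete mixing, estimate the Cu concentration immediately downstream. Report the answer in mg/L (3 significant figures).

17.5 ML/d = 0.2025 m³/s.
4.17 µg/L = 0.00417 mg/L.
Flow-weighted mixing gives C = (0.2025·2.26 + 1.3·0.00417) / (0.2025 + 1.3) = 0.4632/1.503 = 0.3083 mg/L.

0.308 mg/L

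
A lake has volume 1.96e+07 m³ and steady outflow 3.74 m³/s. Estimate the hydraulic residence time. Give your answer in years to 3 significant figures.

Q = 3.74 m³/s × 3.156e+07 s/yr = 1.18e+08 m³/yr.
Hydraulic residence time τ = V/Q = 1.96e+07/1.18e+08 = 0.1661 yr.

0.166 yr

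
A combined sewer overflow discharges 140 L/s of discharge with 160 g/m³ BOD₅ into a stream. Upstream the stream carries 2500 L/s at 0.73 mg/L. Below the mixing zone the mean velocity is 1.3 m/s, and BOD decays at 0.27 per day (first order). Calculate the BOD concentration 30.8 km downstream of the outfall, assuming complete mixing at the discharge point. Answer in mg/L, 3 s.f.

140 L/s = 0.14 m³/s.
2500 L/s = 2.5 m³/s.
After complete mixing, C₀ = (0.14·160 + 2.5·0.73) / 2.64 = 9.176 mg/L.
Travel time t = 3.08e+04 m / 1.3 m/s = 2.369e+04 s = 0.2742 d.
C = 9.176·exp(−0.27·0.2742) = 9.176·0.9286 = 8.521 mg/L.

8.52 mg/L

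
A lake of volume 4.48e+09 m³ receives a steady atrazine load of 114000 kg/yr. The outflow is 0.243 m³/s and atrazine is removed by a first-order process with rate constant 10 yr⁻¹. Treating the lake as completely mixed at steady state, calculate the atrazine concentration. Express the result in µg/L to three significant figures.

Outflow Q = 0.243 m³/s × 3.156e+07 s/yr = 7.668e+06 m³/yr.
Steady-state CSTR mass balance: W = Q·C + k·V·C, so C = W/(Q + kV).
Q + kV = 7.668e+06 + 10·4.48e+09 = 4.481e+10 m³/yr.
C = 114000/4.481e+10 = 2.544e-06 kg/m³ = 0.002544 mg/L = 2.544 µg/L.

2.54 µg/L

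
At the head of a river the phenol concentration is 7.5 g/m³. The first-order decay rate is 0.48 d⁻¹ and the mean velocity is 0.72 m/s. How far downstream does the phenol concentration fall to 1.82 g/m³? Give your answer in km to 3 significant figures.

From C = C₀·e^(−kt), t = ln(C₀/C)/k = ln(7.5/1.82)/0.48 = 1.416/0.48 = 2.95 d.
Distance = v·t = 0.72 m/s × 2.549e+05 s = 1.835e+05 m = 183.5 km.

184 km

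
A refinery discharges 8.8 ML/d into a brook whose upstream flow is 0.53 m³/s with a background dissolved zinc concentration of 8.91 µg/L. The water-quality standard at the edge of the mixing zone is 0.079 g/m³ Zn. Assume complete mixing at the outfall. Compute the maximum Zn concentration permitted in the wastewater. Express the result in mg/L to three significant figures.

8.8 ML/d = 0.1019 m³/s.
8.91 µg/L = 0.00891 mg/L.
Mass balance: 0.079·0.6319 = 0.1019·Cₑ + 0.53·0.00891.
Cₑ = (0.04992 − 0.004722) / 0.1019 = 0.4437 mg/L.

0.444 mg/L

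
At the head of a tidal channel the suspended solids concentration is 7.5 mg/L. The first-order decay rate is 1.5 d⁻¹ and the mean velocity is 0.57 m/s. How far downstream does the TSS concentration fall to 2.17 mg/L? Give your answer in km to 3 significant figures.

From C = C₀·e^(−kt), t = ln(C₀/C)/k = ln(7.5/2.17)/1.5 = 1.24/1.5 = 0.8268 d.
Distance = v·t = 0.57 m/s × 7.143e+04 s = 4.072e+04 m = 40.72 km.

40.7 km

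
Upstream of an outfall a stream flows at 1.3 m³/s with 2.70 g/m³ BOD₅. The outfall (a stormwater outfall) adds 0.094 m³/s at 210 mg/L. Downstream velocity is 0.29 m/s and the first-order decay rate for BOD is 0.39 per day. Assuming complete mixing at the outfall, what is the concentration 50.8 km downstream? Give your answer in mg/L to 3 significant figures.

7.56 mg/L

After complete mixing, C₀ = (0.094·210 + 1.3·2.7) / 1.394 = 16.68 mg/L.
Travel time t = 5.08e+04 m / 0.29 m/s = 1.752e+05 s = 2.027 d.
C = 16.68·exp(−0.39·2.027) = 16.68·0.4535 = 7.564 mg/L.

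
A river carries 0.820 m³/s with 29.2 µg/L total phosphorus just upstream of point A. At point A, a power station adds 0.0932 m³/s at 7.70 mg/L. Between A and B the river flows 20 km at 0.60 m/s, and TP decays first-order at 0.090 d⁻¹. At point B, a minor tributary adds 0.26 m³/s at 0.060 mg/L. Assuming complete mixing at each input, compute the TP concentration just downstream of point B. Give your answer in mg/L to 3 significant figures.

0.624 mg/L

29.2 µg/L = 0.0292 mg/L.
After input A: C = (0.82·0.0292 + 0.0932·7.7) / 0.9132 = 0.8121 mg/L.
Over the 20 km reach to input B (t = 3.333e+04 s = 0.3858 d), decay gives C = 0.8121·exp(−0.090·0.3858) = 0.7844 mg/L.
After input B: C = (0.9132·0.7844 + 0.26·0.06) / 1.173 = 0.6238 mg/L.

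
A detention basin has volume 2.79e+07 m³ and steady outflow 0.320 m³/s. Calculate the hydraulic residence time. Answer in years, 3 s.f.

2.76 yr

Q = 0.320 m³/s × 3.156e+07 s/yr = 1.01e+07 m³/yr.
Hydraulic residence time τ = V/Q = 2.79e+07/1.01e+07 = 2.763 yr.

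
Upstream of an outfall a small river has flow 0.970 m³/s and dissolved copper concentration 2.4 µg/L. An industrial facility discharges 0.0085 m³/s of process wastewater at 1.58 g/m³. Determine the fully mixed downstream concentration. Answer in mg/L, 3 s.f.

0.0161 mg/L

2.4 µg/L = 0.0024 mg/L.
By mass balance at complete mixing, C = (0.0085·1.58 + 0.97·0.0024) / (0.0085 + 0.97) = 0.01576/0.9785 = 0.0161 mg/L.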